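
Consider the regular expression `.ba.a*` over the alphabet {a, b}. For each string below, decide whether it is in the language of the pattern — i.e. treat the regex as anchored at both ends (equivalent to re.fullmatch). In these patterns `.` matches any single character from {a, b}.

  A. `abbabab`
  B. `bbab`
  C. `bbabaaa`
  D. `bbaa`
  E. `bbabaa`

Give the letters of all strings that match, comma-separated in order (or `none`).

A. `abbabab` → no match
B. `bbab` → match
C. `bbabaaa` → match
D. `bbaa` → match
E. `bbabaa` → match

B, C, D, E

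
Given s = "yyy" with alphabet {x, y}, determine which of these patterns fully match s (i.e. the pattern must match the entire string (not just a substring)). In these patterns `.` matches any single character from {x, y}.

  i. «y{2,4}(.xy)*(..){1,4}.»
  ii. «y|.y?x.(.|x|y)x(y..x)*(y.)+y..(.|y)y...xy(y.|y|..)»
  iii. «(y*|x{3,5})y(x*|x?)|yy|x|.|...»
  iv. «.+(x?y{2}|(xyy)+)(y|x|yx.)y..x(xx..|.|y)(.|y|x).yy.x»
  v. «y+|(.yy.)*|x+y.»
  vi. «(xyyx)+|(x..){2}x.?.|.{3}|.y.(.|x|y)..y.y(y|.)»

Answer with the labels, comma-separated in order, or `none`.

iii, v, vi

i → no match
ii → no match
iii → match
iv → no match — must end with "x"
v → match
vi → match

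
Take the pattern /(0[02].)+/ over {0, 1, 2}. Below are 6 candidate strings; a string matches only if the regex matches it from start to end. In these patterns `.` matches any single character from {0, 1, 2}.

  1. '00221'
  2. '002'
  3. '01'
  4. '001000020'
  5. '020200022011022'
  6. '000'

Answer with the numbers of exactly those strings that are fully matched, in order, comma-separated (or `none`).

2, 4, 6

1. '00221' → no match
2. '002' → match
3. '01' → no match
4. '001000020' → match
5 → no match
6. '000' → match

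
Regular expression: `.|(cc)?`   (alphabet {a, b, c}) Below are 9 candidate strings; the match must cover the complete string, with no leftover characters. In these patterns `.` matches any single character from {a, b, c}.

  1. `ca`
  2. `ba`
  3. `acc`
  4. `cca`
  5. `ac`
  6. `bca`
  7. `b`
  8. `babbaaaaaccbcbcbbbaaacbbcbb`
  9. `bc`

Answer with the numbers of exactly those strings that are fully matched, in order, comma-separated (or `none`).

7

1. `ca` → no match
2. `ba` → no match
3. `acc` → no match
4. `cca` → no match
5. `ac` → no match
6. `bca` → no match
7. `b` → match
8 → no match
9. `bc` → no match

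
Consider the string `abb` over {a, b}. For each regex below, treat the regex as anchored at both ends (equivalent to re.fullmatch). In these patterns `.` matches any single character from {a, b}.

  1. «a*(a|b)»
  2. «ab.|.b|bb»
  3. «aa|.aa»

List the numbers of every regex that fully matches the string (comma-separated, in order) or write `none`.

2

1 → no match
2 → match
3 → no match — must end with `aa`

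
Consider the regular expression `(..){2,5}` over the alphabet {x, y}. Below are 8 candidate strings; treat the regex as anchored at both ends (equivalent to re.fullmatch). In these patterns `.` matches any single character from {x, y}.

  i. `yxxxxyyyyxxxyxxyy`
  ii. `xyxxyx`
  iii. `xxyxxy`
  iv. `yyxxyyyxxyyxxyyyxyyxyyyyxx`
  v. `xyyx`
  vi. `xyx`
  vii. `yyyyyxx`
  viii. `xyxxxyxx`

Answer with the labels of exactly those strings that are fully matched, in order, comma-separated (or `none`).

ii, iii, v, viii

i → no match
ii. `xyxxyx` → match
iii. `xxyxxy` → match
iv → no match
v. `xyyx` → match
vi. `xyx` → no match
vii. `yyyyyxx` → no match
viii. `xyxxxyxx` → match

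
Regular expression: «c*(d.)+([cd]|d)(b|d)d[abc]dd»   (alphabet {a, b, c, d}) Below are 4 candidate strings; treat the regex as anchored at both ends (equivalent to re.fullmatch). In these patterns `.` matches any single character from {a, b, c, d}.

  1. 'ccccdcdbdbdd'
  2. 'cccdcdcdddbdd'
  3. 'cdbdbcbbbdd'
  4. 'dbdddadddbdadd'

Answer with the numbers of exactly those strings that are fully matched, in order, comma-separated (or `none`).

1 → match
2 → match
3 → no match
4 → match

1, 2, 4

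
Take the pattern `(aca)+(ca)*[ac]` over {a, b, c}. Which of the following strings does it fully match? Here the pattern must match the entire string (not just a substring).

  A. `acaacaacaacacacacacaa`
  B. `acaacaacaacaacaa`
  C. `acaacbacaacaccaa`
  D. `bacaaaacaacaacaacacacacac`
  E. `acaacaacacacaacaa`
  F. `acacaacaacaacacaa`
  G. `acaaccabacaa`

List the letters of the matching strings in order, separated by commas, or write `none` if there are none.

A, B

A → match
B → match
C → no match
D → no match — must start with `aca`
E → no match
F → no match
G. `acaaccabacaa` → no match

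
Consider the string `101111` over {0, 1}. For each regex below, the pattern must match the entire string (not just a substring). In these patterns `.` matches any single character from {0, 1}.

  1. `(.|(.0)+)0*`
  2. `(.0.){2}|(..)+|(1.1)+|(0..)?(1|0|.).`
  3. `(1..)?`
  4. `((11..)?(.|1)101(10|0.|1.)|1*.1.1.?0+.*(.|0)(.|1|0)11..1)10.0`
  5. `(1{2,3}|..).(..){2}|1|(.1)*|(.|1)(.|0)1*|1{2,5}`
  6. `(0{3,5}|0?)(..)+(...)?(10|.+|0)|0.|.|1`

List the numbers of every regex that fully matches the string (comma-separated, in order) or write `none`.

1 → no match
2 → match
3 → no match
4 → no match — must end with `0`
5 → match
6 → match

2, 5, 6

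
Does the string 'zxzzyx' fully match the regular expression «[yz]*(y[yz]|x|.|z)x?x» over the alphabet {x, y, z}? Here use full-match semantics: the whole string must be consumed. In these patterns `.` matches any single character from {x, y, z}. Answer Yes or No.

No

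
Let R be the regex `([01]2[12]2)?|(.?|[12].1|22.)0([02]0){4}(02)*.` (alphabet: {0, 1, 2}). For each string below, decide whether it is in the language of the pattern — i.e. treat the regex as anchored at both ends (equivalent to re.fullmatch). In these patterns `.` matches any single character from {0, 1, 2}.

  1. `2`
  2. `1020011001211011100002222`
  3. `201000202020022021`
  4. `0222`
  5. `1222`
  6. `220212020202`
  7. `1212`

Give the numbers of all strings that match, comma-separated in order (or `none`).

4, 5, 7

1 → no match
2 → no match
3 → no match
4 → match
5 → match
6 → no match
7 → match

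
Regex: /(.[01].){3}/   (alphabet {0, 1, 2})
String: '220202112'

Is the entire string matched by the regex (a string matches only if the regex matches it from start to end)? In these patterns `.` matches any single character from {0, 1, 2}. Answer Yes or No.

No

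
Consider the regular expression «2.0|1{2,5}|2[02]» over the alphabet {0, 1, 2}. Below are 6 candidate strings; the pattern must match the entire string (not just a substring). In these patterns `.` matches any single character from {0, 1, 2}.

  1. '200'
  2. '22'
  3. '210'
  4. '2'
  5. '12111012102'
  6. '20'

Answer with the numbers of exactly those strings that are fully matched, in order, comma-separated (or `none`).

1 → match
2 → match
3 → match
4 → no match
5 → no match
6 → match

1, 2, 3, 6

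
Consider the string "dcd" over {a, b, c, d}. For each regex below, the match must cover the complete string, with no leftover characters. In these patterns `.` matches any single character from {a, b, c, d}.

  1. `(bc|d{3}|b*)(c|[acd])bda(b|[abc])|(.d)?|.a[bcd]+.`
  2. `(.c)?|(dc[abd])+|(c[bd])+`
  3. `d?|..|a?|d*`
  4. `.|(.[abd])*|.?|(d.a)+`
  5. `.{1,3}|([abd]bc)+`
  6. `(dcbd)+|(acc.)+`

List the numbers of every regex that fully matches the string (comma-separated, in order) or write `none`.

2, 5

1 → no match
2 → match
3 → no match
4 → no match
5 → match
6 → no match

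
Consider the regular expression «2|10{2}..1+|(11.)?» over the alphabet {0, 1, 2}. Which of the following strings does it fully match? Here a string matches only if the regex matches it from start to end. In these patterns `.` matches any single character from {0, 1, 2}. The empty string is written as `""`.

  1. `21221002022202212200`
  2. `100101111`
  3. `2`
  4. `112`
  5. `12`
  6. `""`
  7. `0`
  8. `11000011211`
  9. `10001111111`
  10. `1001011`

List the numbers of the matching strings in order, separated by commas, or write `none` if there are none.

2, 3, 4, 6, 9, 10

1 → no match
2 → match
3 → match
4 → match
5 → no match
6 → match
7 → no match
8 → no match
9 → match
10 → match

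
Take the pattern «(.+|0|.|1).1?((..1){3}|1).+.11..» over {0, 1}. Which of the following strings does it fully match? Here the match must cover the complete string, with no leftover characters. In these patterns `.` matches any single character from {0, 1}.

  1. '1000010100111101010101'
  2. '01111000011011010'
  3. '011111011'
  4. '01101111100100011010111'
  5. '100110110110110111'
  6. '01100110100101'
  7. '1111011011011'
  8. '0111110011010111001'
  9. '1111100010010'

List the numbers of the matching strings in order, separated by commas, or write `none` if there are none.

none

1 → no match
2 → no match
3 → no match
4 → no match
5 → no match
6 → no match
7 → no match
8 → no match
9 → no match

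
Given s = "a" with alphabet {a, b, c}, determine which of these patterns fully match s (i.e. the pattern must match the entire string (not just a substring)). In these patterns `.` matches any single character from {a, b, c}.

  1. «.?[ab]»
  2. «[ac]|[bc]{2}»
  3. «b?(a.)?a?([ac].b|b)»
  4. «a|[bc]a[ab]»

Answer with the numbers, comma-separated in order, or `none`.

1 → match
2 → match
3 → no match — must end with "b"
4 → match

1, 2, 4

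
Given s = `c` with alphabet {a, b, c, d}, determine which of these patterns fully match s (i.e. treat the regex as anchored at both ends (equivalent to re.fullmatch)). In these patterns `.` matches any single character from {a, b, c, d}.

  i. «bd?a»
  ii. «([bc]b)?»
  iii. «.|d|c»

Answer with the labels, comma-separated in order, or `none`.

i → no match — must start with `b`
ii → no match
iii → match

iii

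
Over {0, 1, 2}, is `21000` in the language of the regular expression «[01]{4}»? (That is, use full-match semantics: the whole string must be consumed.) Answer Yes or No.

No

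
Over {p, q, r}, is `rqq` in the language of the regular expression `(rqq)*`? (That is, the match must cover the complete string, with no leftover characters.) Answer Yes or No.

Yes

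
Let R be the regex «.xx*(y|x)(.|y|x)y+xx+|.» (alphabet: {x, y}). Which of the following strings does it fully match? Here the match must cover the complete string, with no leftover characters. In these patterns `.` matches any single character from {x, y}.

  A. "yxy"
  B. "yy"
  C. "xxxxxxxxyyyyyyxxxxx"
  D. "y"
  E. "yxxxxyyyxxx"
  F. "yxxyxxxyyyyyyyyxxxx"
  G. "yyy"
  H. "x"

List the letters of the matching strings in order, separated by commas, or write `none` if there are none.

A → no match
B → no match
C → match
D → match
E → match
F → no match
G → no match
H → match

C, D, E, H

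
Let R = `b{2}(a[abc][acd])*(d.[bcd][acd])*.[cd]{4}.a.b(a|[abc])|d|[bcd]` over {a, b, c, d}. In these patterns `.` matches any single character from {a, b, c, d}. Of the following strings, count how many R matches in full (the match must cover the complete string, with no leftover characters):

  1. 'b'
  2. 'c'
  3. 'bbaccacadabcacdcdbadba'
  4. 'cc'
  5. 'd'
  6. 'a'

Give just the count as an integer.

4

1 → match
2 → match
3 → match
4 → no match
5 → match
6 → no match
Total matched: 4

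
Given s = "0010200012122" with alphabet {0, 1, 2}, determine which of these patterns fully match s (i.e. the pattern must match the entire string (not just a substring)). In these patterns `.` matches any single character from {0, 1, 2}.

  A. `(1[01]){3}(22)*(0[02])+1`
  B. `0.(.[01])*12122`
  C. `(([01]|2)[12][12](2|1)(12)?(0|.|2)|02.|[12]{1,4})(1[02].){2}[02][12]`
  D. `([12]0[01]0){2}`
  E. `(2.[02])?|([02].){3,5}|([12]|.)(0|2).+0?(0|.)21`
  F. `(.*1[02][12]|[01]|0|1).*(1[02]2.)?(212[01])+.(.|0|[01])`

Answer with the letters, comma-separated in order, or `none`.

A → no match — must start with "1"
B → match
C → no match
D → no match — must end with "0"
E → no match
F → no match

B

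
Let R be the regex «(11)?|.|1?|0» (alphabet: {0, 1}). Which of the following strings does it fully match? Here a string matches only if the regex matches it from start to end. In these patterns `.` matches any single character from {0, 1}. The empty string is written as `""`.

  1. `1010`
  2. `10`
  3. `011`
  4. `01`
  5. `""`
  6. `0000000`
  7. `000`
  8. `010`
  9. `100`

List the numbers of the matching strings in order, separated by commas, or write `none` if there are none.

5

1 → no match
2 → no match
3 → no match
4 → no match
5 → match
6 → no match
7 → no match
8 → no match
9 → no match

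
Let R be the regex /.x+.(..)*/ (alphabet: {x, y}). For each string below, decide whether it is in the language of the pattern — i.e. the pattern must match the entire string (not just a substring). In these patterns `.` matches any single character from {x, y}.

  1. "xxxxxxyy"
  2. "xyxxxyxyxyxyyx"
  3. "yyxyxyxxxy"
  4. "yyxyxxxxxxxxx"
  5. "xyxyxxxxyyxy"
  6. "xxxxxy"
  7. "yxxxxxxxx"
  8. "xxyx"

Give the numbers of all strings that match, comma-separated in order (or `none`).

1 → match
2 → no match
3 → no match
4 → no match
5 → no match
6 → match
7 → match
8 → no match

1, 6, 7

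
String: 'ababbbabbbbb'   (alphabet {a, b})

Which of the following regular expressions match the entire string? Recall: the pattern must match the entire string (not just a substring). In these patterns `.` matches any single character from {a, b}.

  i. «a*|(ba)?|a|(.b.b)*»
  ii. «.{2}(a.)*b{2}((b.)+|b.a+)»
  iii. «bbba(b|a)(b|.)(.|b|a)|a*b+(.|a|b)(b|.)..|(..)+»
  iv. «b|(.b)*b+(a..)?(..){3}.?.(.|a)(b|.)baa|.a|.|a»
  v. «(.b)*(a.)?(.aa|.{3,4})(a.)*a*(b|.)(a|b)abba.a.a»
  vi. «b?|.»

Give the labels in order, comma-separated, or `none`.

i, iii

i → match
ii → no match
iii → match
iv → no match
v → no match — must end with 'a'
vi → no match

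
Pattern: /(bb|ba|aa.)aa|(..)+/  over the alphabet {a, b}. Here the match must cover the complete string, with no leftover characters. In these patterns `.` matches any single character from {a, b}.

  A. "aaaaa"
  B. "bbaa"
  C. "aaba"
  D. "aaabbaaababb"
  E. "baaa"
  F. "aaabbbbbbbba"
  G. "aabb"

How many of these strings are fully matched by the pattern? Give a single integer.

7

A → match
B → match
C → match
D → match
E → match
F → match
G → match
Total matched: 7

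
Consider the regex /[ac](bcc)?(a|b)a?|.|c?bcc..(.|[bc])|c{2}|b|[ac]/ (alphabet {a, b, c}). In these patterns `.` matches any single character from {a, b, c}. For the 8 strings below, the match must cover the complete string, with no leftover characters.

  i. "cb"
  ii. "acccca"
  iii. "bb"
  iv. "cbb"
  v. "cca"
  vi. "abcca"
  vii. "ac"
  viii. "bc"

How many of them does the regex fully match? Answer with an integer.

2

i. "cb" → match
ii. "acccca" → no match
iii. "bb" → no match
iv. "cbb" → no match
v. "cca" → no match
vi. "abcca" → match
vii. "ac" → no match
viii. "bc" → no match
Total matched: 2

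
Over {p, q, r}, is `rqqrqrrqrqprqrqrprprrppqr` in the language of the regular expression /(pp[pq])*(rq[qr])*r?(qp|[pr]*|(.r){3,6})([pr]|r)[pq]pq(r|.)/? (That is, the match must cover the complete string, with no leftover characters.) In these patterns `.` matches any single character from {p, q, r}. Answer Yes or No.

No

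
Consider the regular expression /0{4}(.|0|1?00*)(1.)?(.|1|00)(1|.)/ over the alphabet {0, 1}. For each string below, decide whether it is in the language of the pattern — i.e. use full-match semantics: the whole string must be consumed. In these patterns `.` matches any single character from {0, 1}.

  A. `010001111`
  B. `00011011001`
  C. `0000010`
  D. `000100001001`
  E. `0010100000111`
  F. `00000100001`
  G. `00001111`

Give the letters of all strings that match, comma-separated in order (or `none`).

A → no match
B → no match
C → match
D → no match
E → no match
F → no match
G → no match

C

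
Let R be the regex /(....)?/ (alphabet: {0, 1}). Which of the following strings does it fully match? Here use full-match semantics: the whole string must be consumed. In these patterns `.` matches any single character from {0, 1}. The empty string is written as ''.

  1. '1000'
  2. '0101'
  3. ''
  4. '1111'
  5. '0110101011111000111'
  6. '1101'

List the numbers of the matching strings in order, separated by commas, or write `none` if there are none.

1 → match
2 → match
3 → match
4 → match
5 → no match
6 → match

1, 2, 3, 4, 6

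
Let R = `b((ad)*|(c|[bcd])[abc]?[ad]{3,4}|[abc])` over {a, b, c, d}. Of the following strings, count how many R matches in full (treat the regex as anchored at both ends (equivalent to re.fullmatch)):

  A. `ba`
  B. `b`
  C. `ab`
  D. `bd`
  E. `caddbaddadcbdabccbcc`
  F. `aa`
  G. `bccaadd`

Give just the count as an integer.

A. `ba` → match
B. `b` → match
C. `ab` → no match — must start with `b`
D. `bd` → no match
E → no match — must start with `b`
F. `aa` → no match — must start with `b`
G. `bccaadd` → match
Total matched: 3

3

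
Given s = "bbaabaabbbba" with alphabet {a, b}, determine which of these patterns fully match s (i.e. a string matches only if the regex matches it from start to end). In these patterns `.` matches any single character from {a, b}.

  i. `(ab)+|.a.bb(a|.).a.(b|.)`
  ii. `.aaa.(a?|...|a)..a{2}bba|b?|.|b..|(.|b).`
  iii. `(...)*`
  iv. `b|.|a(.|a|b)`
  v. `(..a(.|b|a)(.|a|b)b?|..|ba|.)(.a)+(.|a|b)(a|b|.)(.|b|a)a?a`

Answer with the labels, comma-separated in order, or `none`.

i → no match
ii → no match
iii → match
iv → no match
v → no match

iii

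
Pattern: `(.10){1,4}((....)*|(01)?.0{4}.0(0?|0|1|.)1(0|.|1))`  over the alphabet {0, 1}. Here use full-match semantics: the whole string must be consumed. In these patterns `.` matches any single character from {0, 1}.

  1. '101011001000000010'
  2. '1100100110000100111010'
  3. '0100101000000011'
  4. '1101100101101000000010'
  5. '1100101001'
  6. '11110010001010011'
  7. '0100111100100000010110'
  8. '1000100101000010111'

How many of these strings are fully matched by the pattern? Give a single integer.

1 → no match
2 → match
3 → match
4 → match
5 → match
6 → no match
7 → no match
8 → no match
Total matched: 4

4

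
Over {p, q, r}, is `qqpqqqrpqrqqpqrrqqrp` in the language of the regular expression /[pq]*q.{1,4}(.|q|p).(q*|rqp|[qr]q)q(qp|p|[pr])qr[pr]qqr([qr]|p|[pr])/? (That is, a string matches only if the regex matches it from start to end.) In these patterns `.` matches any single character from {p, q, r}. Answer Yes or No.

Yes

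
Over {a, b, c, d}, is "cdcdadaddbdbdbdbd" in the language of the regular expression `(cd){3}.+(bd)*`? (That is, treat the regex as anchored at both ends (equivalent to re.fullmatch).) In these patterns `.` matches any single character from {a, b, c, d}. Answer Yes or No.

No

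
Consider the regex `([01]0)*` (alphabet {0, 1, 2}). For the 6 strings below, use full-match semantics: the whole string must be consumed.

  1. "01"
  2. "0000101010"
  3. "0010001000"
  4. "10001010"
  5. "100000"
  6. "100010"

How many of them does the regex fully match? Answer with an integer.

1 → no match
2 → match
3 → match
4 → match
5 → match
6 → match
Total matched: 5

5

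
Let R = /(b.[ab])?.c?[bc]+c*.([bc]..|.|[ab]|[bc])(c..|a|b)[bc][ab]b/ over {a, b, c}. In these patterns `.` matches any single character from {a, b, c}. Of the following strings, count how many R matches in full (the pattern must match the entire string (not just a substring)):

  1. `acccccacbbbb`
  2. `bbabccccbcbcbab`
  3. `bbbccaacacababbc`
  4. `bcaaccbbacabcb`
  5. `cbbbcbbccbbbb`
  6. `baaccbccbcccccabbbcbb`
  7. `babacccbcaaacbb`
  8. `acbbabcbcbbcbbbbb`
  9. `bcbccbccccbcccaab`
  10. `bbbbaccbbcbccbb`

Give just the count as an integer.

4

1 → match
2 → match
3 → no match — must end with `b`
4 → no match
5 → match
6 → no match
7 → match
8 → no match
9 → no match
10 → no match
Total matched: 4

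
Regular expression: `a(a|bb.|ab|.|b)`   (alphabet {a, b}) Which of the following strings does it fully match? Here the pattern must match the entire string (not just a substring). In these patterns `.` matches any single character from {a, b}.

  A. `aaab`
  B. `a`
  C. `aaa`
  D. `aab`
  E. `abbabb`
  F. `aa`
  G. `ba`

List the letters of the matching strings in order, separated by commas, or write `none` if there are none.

D, F

A → no match
B → no match
C → no match
D → match
E → no match
F → match
G → no match — must start with `a`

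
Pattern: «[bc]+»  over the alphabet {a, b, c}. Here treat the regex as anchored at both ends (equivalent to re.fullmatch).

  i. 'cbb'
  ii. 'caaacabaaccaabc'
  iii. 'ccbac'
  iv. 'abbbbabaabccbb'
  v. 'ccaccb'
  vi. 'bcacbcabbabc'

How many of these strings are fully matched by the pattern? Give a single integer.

1

i → match
ii → no match
iii → no match
iv → no match
v → no match
vi → no match
Total matched: 1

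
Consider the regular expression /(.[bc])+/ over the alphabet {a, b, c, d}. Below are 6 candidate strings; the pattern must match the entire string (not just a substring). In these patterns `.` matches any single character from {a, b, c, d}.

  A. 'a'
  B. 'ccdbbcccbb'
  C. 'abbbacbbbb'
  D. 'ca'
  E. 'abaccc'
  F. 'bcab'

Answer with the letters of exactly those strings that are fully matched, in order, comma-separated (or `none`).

B, C, E, F

A → no match
B → match
C → match
D → no match
E → match
F → match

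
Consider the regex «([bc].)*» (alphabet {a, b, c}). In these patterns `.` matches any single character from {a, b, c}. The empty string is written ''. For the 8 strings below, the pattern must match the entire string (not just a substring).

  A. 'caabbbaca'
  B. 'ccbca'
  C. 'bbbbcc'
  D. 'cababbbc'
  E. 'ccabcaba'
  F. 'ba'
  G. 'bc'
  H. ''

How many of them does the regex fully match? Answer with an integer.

5

A → no match
B → no match
C → match
D → match
E → no match
F → match
G → match
H → match
Total matched: 5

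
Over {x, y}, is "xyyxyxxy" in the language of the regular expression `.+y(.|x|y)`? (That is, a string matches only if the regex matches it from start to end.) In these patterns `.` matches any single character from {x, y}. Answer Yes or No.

No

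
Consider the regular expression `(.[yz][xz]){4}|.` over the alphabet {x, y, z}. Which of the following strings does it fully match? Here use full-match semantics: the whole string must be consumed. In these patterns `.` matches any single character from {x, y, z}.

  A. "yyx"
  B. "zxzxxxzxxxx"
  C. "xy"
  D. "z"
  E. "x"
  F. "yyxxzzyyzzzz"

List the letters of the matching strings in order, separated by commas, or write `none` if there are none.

D, E, F

A → no match
B → no match
C → no match
D → match
E → match
F → match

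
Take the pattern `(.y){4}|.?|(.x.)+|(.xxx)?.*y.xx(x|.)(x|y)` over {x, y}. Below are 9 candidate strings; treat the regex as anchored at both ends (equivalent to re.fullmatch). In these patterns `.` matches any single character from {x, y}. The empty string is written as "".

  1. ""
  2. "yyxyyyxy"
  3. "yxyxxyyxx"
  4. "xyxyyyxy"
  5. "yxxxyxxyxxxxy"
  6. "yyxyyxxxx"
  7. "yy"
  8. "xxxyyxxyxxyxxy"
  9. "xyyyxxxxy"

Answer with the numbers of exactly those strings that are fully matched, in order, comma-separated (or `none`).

1 → match
2 → match
3 → match
4 → match
5 → match
6 → match
7 → no match
8 → no match
9 → match

1, 2, 3, 4, 5, 6, 9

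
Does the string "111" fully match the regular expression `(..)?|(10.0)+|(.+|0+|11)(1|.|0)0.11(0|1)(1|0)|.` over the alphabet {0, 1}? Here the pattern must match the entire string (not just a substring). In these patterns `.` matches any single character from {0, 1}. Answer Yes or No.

No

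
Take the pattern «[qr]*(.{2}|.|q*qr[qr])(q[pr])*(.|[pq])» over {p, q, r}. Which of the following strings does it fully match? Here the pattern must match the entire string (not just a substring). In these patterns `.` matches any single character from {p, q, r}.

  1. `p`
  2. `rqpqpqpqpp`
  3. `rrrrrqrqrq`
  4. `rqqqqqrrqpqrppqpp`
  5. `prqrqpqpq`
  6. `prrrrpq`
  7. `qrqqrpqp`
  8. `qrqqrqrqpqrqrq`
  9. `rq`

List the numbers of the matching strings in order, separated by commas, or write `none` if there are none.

2, 3, 5, 7, 8, 9

1. `p` → no match
2. `rqpqpqpqpp` → match
3. `rrrrrqrqrq` → match
4 → no match
5. `prqrqpqpq` → match
6. `prrrrpq` → no match
7. `qrqqrpqp` → match
8 → match
9. `rq` → match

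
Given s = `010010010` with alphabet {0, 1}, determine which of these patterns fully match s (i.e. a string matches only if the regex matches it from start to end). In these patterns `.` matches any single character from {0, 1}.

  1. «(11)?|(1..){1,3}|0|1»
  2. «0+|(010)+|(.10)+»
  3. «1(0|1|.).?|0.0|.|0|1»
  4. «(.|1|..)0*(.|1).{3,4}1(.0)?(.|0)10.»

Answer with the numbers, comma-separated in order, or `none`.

1 → no match
2 → match
3 → no match
4 → no match

2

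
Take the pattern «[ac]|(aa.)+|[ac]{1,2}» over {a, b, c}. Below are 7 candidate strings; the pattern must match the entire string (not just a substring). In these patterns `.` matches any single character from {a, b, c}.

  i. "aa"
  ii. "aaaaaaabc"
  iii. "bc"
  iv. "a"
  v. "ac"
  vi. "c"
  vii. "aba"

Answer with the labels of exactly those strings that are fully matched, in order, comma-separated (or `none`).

i → match
ii → no match
iii → no match
iv → match
v → match
vi → match
vii → no match

i, iv, v, vi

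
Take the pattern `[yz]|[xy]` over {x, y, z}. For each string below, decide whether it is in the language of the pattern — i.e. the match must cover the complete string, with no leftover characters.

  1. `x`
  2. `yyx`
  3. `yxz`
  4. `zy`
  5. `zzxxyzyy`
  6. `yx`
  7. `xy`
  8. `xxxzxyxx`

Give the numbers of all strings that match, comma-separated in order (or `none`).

1. `x` → match
2. `yyx` → no match
3. `yxz` → no match
4. `zy` → no match
5. `zzxxyzyy` → no match
6. `yx` → no match
7. `xy` → no match
8. `xxxzxyxx` → no match

1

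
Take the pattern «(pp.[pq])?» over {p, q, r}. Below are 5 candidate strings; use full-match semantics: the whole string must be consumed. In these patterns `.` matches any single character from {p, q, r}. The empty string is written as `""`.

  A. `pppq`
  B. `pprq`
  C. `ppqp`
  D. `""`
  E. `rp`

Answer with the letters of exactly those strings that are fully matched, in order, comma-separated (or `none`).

A, B, C, D

A → match
B → match
C → match
D → match
E → no match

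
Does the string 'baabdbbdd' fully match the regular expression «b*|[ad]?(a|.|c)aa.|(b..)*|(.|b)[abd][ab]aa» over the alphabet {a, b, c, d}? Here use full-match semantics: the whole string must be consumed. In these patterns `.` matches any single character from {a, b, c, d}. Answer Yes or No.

Yes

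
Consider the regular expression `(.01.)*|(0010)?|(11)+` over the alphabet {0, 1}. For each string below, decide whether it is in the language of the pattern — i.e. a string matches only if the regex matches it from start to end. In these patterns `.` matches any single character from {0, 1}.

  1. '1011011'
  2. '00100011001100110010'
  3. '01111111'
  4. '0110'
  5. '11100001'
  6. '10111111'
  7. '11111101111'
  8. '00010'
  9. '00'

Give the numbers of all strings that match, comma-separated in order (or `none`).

2

1. '1011011' → no match
2 → match
3. '01111111' → no match
4. '0110' → no match
5. '11100001' → no match
6. '10111111' → no match
7. '11111101111' → no match
8. '00010' → no match
9. '00' → no match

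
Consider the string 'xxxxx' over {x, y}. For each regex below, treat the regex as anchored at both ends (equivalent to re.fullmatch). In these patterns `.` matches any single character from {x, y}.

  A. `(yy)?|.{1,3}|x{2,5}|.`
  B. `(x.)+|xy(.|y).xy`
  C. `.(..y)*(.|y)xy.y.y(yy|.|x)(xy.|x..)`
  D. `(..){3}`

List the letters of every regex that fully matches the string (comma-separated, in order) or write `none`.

A

A → match
B → no match
C → no match
D → no match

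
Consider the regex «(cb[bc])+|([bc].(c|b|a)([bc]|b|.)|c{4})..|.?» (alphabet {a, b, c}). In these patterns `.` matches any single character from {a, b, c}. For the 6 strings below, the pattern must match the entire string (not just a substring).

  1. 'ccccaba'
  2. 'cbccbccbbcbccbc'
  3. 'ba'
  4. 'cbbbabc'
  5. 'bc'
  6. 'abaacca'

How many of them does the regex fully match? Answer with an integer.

1

1 → no match
2 → match
3 → no match
4 → no match
5 → no match
6 → no match
Total matched: 1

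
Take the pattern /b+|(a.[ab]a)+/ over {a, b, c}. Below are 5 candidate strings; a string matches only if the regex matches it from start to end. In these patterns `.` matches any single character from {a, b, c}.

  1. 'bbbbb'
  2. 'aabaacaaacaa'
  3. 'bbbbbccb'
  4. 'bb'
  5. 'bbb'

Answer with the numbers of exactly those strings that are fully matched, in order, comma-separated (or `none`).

1, 2, 4, 5

1. 'bbbbb' → match
2. 'aabaacaaacaa' → match
3. 'bbbbbccb' → no match
4. 'bb' → match
5. 'bbb' → match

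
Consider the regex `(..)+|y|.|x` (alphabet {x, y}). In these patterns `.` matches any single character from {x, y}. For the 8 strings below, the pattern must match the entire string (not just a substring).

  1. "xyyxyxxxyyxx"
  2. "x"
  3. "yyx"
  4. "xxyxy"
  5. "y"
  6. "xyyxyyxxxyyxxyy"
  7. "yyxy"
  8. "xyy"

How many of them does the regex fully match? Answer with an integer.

4

1. "xyyxyxxxyyxx" → match
2. "x" → match
3. "yyx" → no match
4. "xxyxy" → no match
5. "y" → match
6 → no match
7. "yyxy" → match
8. "xyy" → no match
Total matched: 4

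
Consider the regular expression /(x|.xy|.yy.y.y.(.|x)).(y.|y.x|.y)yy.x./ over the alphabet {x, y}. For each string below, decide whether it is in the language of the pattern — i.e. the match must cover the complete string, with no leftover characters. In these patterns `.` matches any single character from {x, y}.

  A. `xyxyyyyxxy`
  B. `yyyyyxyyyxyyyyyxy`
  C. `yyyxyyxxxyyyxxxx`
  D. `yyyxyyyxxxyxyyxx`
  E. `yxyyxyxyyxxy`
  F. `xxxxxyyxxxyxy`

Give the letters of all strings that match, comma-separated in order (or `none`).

B

A. `xyxyyyyxxy` → no match
B → match
C → no match
D → no match
E. `yxyyxyxyyxxy` → no match
F → no match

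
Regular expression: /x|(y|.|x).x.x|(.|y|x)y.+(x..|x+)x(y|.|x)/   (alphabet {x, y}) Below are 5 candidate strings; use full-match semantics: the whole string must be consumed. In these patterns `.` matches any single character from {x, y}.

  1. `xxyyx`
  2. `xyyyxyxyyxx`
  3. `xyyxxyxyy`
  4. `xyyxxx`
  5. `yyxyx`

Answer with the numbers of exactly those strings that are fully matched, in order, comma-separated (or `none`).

2, 4, 5

1 → no match
2 → match
3 → no match
4 → match
5 → match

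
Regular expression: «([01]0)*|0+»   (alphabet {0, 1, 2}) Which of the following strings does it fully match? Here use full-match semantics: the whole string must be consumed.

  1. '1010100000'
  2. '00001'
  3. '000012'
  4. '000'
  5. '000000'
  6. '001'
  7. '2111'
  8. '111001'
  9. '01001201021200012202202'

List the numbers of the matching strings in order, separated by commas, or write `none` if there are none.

1, 4, 5

1 → match
2 → no match
3 → no match
4 → match
5 → match
6 → no match
7 → no match
8 → no match
9 → no match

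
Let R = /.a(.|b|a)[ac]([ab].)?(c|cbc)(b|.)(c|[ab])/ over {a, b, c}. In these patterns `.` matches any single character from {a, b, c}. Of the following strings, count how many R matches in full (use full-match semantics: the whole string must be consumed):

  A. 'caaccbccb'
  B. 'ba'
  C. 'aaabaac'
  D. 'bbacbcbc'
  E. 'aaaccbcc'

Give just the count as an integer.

1

A → match
B → no match
C → no match
D → no match
E → no match
Total matched: 1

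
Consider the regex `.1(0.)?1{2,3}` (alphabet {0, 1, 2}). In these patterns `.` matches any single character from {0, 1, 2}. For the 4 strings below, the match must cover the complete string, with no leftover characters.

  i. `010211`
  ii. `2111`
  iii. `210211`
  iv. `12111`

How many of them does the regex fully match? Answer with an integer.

i → match
ii → match
iii → match
iv → no match
Total matched: 3

3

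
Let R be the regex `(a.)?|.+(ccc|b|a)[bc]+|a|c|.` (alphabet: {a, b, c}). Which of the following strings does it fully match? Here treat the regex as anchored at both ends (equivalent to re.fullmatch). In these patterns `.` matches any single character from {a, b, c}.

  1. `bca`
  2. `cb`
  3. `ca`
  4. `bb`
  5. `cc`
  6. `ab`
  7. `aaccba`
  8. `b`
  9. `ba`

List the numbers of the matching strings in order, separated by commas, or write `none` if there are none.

6, 8

1 → no match
2 → no match
3 → no match
4 → no match
5 → no match
6 → match
7 → no match
8 → match
9 → no match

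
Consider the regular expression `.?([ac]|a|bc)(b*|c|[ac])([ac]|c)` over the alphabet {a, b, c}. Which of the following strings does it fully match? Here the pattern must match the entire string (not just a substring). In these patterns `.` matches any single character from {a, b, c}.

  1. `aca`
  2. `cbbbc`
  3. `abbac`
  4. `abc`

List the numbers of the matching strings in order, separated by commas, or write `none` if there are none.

1 → match
2 → match
3 → no match
4 → match

1, 2, 4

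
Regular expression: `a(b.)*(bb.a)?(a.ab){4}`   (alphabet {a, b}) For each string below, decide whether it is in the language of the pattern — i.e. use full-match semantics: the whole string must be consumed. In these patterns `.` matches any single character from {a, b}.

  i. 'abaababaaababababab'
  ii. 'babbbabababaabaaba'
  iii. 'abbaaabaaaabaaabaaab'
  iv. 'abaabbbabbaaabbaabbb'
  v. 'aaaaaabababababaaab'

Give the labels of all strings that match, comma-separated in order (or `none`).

i → match
ii → no match — must start with 'a'
iii → no match
iv → no match — must end with 'ab'
v → no match

i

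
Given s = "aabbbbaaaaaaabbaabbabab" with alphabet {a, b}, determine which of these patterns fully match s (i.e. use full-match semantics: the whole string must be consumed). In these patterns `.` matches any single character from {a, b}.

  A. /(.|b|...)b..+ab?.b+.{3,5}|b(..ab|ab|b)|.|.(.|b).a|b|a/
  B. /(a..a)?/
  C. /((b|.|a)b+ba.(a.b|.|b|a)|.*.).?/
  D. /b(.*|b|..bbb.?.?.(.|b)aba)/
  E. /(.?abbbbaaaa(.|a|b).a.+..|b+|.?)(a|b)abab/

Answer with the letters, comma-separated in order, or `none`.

A → match
B → no match
C → match
D → no match — must start with "b"
E → match

A, C, E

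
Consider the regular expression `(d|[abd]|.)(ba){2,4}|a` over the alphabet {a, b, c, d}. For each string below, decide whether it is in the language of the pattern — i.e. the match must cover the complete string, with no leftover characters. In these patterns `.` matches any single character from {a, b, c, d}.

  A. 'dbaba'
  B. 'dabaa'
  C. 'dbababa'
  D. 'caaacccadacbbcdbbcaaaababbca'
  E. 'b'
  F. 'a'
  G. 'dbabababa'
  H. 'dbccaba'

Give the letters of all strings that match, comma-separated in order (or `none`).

A → match
B → no match
C → match
D → no match
E → no match
F → match
G → match
H → no match

A, C, F, G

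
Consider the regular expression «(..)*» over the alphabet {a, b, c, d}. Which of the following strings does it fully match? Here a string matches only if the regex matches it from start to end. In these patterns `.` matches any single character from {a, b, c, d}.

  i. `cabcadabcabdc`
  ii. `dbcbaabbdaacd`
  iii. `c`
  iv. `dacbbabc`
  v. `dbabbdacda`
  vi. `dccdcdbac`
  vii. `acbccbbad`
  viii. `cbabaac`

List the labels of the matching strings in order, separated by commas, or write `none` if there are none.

i → no match
ii → no match
iii → no match
iv → match
v → match
vi → no match
vii → no match
viii → no match

iv, v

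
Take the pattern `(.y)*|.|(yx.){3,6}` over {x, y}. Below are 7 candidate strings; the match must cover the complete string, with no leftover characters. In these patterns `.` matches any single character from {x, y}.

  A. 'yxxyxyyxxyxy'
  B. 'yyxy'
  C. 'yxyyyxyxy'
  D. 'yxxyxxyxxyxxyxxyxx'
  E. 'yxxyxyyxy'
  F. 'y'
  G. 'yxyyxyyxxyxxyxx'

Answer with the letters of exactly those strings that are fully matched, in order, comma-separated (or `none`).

A → match
B → match
C → no match
D → match
E → match
F → match
G → match

A, B, D, E, F, G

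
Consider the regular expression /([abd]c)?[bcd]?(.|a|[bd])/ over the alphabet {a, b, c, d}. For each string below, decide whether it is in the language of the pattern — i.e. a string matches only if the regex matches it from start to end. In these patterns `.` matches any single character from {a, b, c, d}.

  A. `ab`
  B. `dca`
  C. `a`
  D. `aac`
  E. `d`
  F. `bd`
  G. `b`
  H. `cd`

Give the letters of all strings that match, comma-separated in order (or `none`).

B, C, E, F, G, H

A → no match
B → match
C → match
D → no match
E → match
F → match
G → match
H → match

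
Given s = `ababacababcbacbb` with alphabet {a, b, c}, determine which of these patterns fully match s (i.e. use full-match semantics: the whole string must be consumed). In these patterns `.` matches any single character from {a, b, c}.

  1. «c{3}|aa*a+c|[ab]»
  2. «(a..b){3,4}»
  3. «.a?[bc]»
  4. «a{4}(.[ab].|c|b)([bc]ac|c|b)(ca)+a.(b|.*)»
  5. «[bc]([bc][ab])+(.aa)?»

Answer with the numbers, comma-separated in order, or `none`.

1 → no match
2 → match
3 → no match
4 → no match
5 → no match

2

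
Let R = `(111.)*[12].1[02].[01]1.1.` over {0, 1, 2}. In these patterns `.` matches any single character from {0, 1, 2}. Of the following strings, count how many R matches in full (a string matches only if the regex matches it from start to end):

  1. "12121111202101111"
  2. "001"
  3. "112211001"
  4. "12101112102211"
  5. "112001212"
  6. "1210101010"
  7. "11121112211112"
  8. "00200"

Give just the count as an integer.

2

1 → no match
2 → no match
3 → no match
4 → no match
5 → no match
6 → match
7 → match
8 → no match
Total matched: 2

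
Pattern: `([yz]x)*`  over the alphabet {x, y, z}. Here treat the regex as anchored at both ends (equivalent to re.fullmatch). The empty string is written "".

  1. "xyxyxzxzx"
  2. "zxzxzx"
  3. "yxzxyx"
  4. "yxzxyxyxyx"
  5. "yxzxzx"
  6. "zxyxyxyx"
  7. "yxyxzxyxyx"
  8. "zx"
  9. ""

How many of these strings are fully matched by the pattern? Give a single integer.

8

1 → no match
2 → match
3 → match
4 → match
5 → match
6 → match
7 → match
8 → match
9 → match
Total matched: 8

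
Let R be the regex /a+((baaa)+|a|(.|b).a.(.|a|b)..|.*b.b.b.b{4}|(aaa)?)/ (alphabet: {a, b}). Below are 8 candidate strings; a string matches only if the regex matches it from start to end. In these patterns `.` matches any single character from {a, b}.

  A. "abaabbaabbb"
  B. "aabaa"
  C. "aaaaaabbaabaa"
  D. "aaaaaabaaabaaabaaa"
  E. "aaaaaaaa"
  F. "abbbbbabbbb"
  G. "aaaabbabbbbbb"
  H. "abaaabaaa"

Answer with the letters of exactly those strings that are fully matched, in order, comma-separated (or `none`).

C, D, E, F, H

A → no match
B → no match
C → match
D → match
E → match
F → match
G → no match
H → match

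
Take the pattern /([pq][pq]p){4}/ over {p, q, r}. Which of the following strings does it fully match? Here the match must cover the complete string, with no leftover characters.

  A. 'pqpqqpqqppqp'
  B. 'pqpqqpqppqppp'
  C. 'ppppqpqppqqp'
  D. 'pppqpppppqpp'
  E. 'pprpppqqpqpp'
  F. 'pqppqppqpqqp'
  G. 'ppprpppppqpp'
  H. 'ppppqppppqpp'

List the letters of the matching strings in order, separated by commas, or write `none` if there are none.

A, C, D, F, H

A. 'pqpqqpqqppqp' → match
B → no match
C. 'ppppqpqppqqp' → match
D. 'pppqpppppqpp' → match
E. 'pprpppqqpqpp' → no match
F. 'pqppqppqpqqp' → match
G. 'ppprpppppqpp' → no match
H. 'ppppqppppqpp' → match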